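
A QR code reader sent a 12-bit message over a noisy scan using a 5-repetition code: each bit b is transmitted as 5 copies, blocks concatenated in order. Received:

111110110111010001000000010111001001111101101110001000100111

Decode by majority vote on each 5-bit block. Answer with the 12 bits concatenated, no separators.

Block 1 (11111): 5 ones → 1
Block 2 (01101): 3 ones → 1
Block 3 (11010): 3 ones → 1
Block 4 (00100): 1 one → 0
Block 5 (00000): 0 ones → 0
Block 6 (10111): 4 ones → 1
Block 7 (00100): 1 one → 0
Block 8 (11111): 5 ones → 1
Block 9 (01101): 3 ones → 1
Block 10 (11000): 2 ones → 0
Block 11 (10001): 2 ones → 0
Block 12 (00111): 3 ones → 1

111001011001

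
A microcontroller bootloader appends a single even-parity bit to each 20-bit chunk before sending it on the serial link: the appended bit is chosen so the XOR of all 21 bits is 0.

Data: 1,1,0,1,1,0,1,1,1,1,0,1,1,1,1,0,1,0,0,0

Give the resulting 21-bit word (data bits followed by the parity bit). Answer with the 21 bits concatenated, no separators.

110110111101111010001

XOR of the 20 data bits: 1⊕1⊕0⊕1⊕1⊕0⊕1⊕1⊕1⊕1⊕0⊕1⊕1⊕1⊕1⊕0⊕1⊕0⊕0⊕0 = 1
Parity bit = 1 (so all 21 bits XOR to 0).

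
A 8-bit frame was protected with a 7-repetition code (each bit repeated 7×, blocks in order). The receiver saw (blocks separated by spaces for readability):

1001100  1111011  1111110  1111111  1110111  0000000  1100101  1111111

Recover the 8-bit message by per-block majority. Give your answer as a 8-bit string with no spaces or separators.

Block 1 (1001100): 3 ones → 0
Block 2 (1111011): 6 ones → 1
Block 3 (1111110): 6 ones → 1
Block 4 (1111111): 7 ones → 1
Block 5 (1110111): 6 ones → 1
Block 6 (0000000): 0 ones → 0
Block 7 (1100101): 4 ones → 1
Block 8 (1111111): 7 ones → 1

01111011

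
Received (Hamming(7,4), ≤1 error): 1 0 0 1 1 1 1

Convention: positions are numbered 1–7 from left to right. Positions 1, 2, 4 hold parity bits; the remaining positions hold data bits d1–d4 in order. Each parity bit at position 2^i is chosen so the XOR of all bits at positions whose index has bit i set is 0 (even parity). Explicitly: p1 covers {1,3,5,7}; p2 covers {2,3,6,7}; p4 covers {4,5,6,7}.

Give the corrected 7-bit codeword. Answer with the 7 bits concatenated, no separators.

0001111

s1 (pos 1,3,5,7): 1⊕0⊕1⊕1 = 1
s2 (pos 2,3,6,7): 0⊕0⊕1⊕1 = 0
s4 (pos 4,5,6,7): 1⊕1⊕1⊕1 = 0
Syndrome s4…s1 = 001 → error at position 1.
Flip position 1: 1001111 → 0001111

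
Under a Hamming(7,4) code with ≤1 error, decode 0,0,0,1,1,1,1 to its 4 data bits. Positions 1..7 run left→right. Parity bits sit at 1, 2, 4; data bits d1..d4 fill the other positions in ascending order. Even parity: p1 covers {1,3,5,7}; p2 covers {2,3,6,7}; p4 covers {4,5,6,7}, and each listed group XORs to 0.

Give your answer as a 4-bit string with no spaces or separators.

s1 (pos 1,3,5,7): 0⊕0⊕1⊕1 = 0
s2 (pos 2,3,6,7): 0⊕0⊕1⊕1 = 0
s4 (pos 4,5,6,7): 1⊕1⊕1⊕1 = 0
Syndrome s4…s1 = 000 → no error.
Read data bits from positions 3,5,6,7: 0111

0111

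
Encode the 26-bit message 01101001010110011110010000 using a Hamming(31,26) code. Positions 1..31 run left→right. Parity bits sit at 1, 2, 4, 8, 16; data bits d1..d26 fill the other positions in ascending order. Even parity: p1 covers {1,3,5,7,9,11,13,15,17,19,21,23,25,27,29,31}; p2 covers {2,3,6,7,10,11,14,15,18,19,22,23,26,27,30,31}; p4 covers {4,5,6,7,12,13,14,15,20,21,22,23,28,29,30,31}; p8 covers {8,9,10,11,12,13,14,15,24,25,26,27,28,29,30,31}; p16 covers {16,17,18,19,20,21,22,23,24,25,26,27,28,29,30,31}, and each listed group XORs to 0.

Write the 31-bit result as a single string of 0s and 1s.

0001110110010101110011110010000

Place data at non-parity positions: p1 p2 0 p4 1 1 0 p8 1 0 0 1 0 1 0 p16 1 1 0 0 1 1 1 1 0 0 1 0 0 0 0
p1 (pos 1,3,5,7,9,11,13,15,17,19,21,23,25,27,29,31): XOR of data positions = 0⊕1⊕0⊕1⊕0⊕0⊕0⊕1⊕0⊕1⊕1⊕0⊕1⊕0⊕0 = 0
p2 (pos 2,3,6,7,10,11,14,15,18,19,22,23,26,27,30,31): XOR of data positions = 0⊕1⊕0⊕0⊕0⊕1⊕0⊕1⊕0⊕1⊕1⊕0⊕1⊕0⊕0 = 0
p4 (pos 4,5,6,7,12,13,14,15,20,21,22,23,28,29,30,31): XOR of data positions = 1⊕1⊕0⊕1⊕0⊕1⊕0⊕0⊕1⊕1⊕1⊕0⊕0⊕0⊕0 = 1
p8 (pos 8,9,10,11,12,13,14,15,24,25,26,27,28,29,30,31): XOR of data positions = 1⊕0⊕0⊕1⊕0⊕1⊕0⊕1⊕0⊕0⊕1⊕0⊕0⊕0⊕0 = 1
p16 (pos 16,17,18,19,20,21,22,23,24,25,26,27,28,29,30,31): XOR of data positions = 1⊕1⊕0⊕0⊕1⊕1⊕1⊕1⊕0⊕0⊕1⊕0⊕0⊕0⊕0 = 1
Codeword: 0001110110010101110011110010000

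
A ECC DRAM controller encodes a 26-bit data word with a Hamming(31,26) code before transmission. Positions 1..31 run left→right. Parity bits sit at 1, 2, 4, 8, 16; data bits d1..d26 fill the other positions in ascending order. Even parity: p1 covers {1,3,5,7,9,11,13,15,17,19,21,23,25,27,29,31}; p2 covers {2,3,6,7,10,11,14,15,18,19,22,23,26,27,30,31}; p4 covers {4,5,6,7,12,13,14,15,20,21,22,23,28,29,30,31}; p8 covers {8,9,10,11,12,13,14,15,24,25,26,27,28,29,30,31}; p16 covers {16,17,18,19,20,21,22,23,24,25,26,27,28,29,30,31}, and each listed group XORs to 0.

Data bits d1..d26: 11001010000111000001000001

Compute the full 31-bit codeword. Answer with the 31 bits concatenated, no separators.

Place data at non-parity positions: p1 p2 1 p4 1 0 0 p8 1 0 1 0 0 0 0 p16 1 1 1 0 0 0 0 0 1 0 0 0 0 0 1
p1 (pos 1,3,5,7,9,11,13,15,17,19,21,23,25,27,29,31): XOR of data positions = 1⊕1⊕0⊕1⊕1⊕0⊕0⊕1⊕1⊕0⊕0⊕1⊕0⊕0⊕1 = 0
p2 (pos 2,3,6,7,10,11,14,15,18,19,22,23,26,27,30,31): XOR of data positions = 1⊕0⊕0⊕0⊕1⊕0⊕0⊕1⊕1⊕0⊕0⊕0⊕0⊕0⊕1 = 1
p4 (pos 4,5,6,7,12,13,14,15,20,21,22,23,28,29,30,31): XOR of data positions = 1⊕0⊕0⊕0⊕0⊕0⊕0⊕0⊕0⊕0⊕0⊕0⊕0⊕0⊕1 = 0
p8 (pos 8,9,10,11,12,13,14,15,24,25,26,27,28,29,30,31): XOR of data positions = 1⊕0⊕1⊕0⊕0⊕0⊕0⊕0⊕1⊕0⊕0⊕0⊕0⊕0⊕1 = 0
p16 (pos 16,17,18,19,20,21,22,23,24,25,26,27,28,29,30,31): XOR of data positions = 1⊕1⊕1⊕0⊕0⊕0⊕0⊕0⊕1⊕0⊕0⊕0⊕0⊕0⊕1 = 1
Codeword: 0110100010100001111000001000001

0110100010100001111000001000001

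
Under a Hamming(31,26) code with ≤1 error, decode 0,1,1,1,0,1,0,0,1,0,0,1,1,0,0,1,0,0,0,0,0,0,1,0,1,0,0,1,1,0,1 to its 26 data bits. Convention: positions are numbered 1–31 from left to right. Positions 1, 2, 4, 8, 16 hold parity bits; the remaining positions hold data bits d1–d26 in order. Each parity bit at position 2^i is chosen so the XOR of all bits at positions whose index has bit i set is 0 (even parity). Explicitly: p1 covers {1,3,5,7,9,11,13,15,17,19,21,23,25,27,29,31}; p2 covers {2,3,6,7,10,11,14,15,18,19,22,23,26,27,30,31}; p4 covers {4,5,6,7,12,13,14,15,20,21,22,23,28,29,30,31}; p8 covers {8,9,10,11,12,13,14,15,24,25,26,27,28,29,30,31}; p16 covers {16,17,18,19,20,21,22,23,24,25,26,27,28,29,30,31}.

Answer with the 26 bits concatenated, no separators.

s1 (pos 1,3,5,7,9,11,13,15,17,19,21,23,25,27,29,31): 0⊕1⊕0⊕0⊕1⊕0⊕1⊕0⊕0⊕0⊕0⊕1⊕1⊕0⊕1⊕1 = 1
s2 (pos 2,3,6,7,10,11,14,15,18,19,22,23,26,27,30,31): 1⊕1⊕1⊕0⊕0⊕0⊕0⊕0⊕0⊕0⊕0⊕1⊕0⊕0⊕0⊕1 = 1
s4 (pos 4,5,6,7,12,13,14,15,20,21,22,23,28,29,30,31): 1⊕0⊕1⊕0⊕1⊕1⊕0⊕0⊕0⊕0⊕0⊕1⊕1⊕1⊕0⊕1 = 0
s8 (pos 8,9,10,11,12,13,14,15,24,25,26,27,28,29,30,31): 0⊕1⊕0⊕0⊕1⊕1⊕0⊕0⊕0⊕1⊕0⊕0⊕1⊕1⊕0⊕1 = 1
s16 (pos 16,17,18,19,20,21,22,23,24,25,26,27,28,29,30,31): 1⊕0⊕0⊕0⊕0⊕0⊕0⊕1⊕0⊕1⊕0⊕0⊕1⊕1⊕0⊕1 = 0
Syndrome s16…s1 = 01011 → error at position 11.
Flip position 11: 0111010010011001000000101001101 → 0111010010111001000000101001101
Read data bits from positions 3,5,6,7,9,10,11,12,13,14,15,17,18,19,20,21,22,23,24,25,26,27,28,29,30,31: 10101011100000000101001101

10101011100000000101001101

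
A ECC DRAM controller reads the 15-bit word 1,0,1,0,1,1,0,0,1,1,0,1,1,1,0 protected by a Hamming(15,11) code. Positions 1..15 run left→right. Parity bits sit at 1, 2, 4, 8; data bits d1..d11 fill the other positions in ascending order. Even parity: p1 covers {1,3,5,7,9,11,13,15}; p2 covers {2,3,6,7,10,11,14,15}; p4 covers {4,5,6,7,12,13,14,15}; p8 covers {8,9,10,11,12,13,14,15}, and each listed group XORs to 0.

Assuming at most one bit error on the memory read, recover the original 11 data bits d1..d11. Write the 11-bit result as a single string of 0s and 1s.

11101101010

s1 (pos 1,3,5,7,9,11,13,15): 1⊕1⊕1⊕0⊕1⊕0⊕1⊕0 = 1
s2 (pos 2,3,6,7,10,11,14,15): 0⊕1⊕1⊕0⊕1⊕0⊕1⊕0 = 0
s4 (pos 4,5,6,7,12,13,14,15): 0⊕1⊕1⊕0⊕1⊕1⊕1⊕0 = 1
s8 (pos 8,9,10,11,12,13,14,15): 0⊕1⊕1⊕0⊕1⊕1⊕1⊕0 = 1
Syndrome s8…s1 = 1101 → error at position 13.
Flip position 13: 101011001101110 → 101011001101010
Read data bits from positions 3,5,6,7,9,10,11,12,13,14,15: 11101101010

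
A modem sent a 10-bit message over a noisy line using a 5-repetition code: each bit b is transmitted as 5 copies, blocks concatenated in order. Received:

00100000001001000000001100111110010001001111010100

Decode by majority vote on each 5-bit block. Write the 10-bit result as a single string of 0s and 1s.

Block 1 (00100): 1 one → 0
Block 2 (00000): 0 ones → 0
Block 3 (10010): 2 ones → 0
Block 4 (00000): 0 ones → 0
Block 5 (00110): 2 ones → 0
Block 6 (01111): 4 ones → 1
Block 7 (10010): 2 ones → 0
Block 8 (00100): 1 one → 0
Block 9 (11110): 4 ones → 1
Block 10 (10100): 2 ones → 0

0000010010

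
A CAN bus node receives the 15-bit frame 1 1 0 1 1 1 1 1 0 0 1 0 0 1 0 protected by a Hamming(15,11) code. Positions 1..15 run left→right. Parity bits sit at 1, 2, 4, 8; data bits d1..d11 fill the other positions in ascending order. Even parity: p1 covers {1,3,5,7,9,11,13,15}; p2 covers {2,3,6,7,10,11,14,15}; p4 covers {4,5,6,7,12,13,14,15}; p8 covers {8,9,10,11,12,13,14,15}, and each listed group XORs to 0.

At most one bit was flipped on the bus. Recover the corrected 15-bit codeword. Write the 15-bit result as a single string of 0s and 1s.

110111110010000

s1 (pos 1,3,5,7,9,11,13,15): 1⊕0⊕1⊕1⊕0⊕1⊕0⊕0 = 0
s2 (pos 2,3,6,7,10,11,14,15): 1⊕0⊕1⊕1⊕0⊕1⊕1⊕0 = 1
s4 (pos 4,5,6,7,12,13,14,15): 1⊕1⊕1⊕1⊕0⊕0⊕1⊕0 = 1
s8 (pos 8,9,10,11,12,13,14,15): 1⊕0⊕0⊕1⊕0⊕0⊕1⊕0 = 1
Syndrome s8…s1 = 1110 → error at position 14.
Flip position 14: 110111110010010 → 110111110010000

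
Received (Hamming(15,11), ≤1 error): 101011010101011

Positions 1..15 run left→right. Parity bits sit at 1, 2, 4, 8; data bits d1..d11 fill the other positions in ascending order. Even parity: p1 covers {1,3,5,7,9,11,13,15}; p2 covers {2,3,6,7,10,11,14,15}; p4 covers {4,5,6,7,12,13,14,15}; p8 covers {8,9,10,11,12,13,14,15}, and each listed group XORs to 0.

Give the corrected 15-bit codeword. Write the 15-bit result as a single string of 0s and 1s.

s1 (pos 1,3,5,7,9,11,13,15): 1⊕1⊕1⊕0⊕0⊕0⊕0⊕1 = 0
s2 (pos 2,3,6,7,10,11,14,15): 0⊕1⊕1⊕0⊕1⊕0⊕1⊕1 = 1
s4 (pos 4,5,6,7,12,13,14,15): 0⊕1⊕1⊕0⊕1⊕0⊕1⊕1 = 1
s8 (pos 8,9,10,11,12,13,14,15): 1⊕0⊕1⊕0⊕1⊕0⊕1⊕1 = 1
Syndrome s8…s1 = 1110 → error at position 14.
Flip position 14: 101011010101011 → 101011010101001

101011010101001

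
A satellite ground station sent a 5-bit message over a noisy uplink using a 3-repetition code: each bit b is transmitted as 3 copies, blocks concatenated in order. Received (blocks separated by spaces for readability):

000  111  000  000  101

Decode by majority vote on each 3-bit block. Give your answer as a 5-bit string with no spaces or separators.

Block 1 (000): 0 ones → 0
Block 2 (111): 3 ones → 1
Block 3 (000): 0 ones → 0
Block 4 (000): 0 ones → 0
Block 5 (101): 2 ones → 1

01001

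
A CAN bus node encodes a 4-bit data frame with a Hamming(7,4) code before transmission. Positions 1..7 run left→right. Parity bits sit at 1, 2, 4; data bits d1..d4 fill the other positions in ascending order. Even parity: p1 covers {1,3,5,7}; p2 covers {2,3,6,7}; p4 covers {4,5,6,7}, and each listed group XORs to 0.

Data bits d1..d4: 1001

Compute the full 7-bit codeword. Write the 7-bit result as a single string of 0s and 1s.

Place data at non-parity positions: p1 p2 1 p4 0 0 1
p1 (pos 1,3,5,7): XOR of data positions = 1⊕0⊕1 = 0
p2 (pos 2,3,6,7): XOR of data positions = 1⊕0⊕1 = 0
p4 (pos 4,5,6,7): XOR of data positions = 0⊕0⊕1 = 1
Codeword: 0011001

0011001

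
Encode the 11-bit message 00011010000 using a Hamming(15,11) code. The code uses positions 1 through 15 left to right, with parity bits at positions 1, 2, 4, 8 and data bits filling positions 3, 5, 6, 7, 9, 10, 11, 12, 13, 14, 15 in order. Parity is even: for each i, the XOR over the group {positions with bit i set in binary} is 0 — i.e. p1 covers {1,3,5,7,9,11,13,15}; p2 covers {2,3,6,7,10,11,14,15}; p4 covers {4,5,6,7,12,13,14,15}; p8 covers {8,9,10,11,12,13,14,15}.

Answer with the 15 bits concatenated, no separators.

Place data at non-parity positions: p1 p2 0 p4 0 0 1 p8 1 0 1 0 0 0 0
p1 (pos 1,3,5,7,9,11,13,15): XOR of data positions = 0⊕0⊕1⊕1⊕1⊕0⊕0 = 1
p2 (pos 2,3,6,7,10,11,14,15): XOR of data positions = 0⊕0⊕1⊕0⊕1⊕0⊕0 = 0
p4 (pos 4,5,6,7,12,13,14,15): XOR of data positions = 0⊕0⊕1⊕0⊕0⊕0⊕0 = 1
p8 (pos 8,9,10,11,12,13,14,15): XOR of data positions = 1⊕0⊕1⊕0⊕0⊕0⊕0 = 0
Codeword: 100100101010000

100100101010000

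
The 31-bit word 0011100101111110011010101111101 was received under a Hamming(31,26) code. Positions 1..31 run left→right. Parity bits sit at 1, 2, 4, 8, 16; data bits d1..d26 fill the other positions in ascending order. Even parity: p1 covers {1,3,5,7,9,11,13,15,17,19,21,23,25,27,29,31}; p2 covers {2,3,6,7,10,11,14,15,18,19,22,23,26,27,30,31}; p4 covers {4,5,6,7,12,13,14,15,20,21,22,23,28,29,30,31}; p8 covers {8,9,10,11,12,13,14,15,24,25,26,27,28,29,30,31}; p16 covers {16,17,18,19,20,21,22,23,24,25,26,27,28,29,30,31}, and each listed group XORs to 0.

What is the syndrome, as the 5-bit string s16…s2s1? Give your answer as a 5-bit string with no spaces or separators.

01110

s1 (pos 1,3,5,7,9,11,13,15,17,19,21,23,25,27,29,31): 0⊕1⊕1⊕0⊕0⊕1⊕1⊕1⊕0⊕1⊕1⊕1⊕1⊕1⊕1⊕1 = 0
s2 (pos 2,3,6,7,10,11,14,15,18,19,22,23,26,27,30,31): 0⊕1⊕0⊕0⊕1⊕1⊕1⊕1⊕1⊕1⊕0⊕1⊕1⊕1⊕0⊕1 = 1
s4 (pos 4,5,6,7,12,13,14,15,20,21,22,23,28,29,30,31): 1⊕1⊕0⊕0⊕1⊕1⊕1⊕1⊕0⊕1⊕0⊕1⊕1⊕1⊕0⊕1 = 1
s8 (pos 8,9,10,11,12,13,14,15,24,25,26,27,28,29,30,31): 1⊕0⊕1⊕1⊕1⊕1⊕1⊕1⊕0⊕1⊕1⊕1⊕1⊕1⊕0⊕1 = 1
s16 (pos 16,17,18,19,20,21,22,23,24,25,26,27,28,29,30,31): 0⊕0⊕1⊕1⊕0⊕1⊕0⊕1⊕0⊕1⊕1⊕1⊕1⊕1⊕0⊕1 = 0
Syndrome s16…s1 = 01110 → error at position 14.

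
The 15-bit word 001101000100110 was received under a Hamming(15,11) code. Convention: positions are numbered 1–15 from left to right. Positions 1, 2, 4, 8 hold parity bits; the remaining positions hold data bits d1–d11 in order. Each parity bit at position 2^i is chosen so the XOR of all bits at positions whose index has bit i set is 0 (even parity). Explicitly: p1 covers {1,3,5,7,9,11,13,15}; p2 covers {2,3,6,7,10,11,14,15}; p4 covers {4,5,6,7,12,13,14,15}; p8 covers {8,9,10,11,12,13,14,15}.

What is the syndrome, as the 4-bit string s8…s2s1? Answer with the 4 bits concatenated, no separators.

1000

s1 (pos 1,3,5,7,9,11,13,15): 0⊕1⊕0⊕0⊕0⊕0⊕1⊕0 = 0
s2 (pos 2,3,6,7,10,11,14,15): 0⊕1⊕1⊕0⊕1⊕0⊕1⊕0 = 0
s4 (pos 4,5,6,7,12,13,14,15): 1⊕0⊕1⊕0⊕0⊕1⊕1⊕0 = 0
s8 (pos 8,9,10,11,12,13,14,15): 0⊕0⊕1⊕0⊕0⊕1⊕1⊕0 = 1
Syndrome s8…s1 = 1000 → error at position 8.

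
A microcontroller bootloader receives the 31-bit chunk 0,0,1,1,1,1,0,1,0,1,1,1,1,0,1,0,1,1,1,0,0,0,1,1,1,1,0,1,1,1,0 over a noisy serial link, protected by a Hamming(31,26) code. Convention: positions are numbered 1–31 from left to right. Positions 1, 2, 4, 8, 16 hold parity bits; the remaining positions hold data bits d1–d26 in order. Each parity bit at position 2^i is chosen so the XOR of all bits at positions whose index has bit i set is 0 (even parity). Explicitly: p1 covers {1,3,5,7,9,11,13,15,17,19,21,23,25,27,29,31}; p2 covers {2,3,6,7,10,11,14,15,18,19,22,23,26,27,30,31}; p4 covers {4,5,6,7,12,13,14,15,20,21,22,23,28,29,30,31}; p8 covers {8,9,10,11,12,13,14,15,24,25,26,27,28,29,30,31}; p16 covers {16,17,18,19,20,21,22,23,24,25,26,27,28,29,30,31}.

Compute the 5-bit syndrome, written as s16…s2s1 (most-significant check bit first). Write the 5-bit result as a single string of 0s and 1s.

s1 (pos 1,3,5,7,9,11,13,15,17,19,21,23,25,27,29,31): 0⊕1⊕1⊕0⊕0⊕1⊕1⊕1⊕1⊕1⊕0⊕1⊕1⊕0⊕1⊕0 = 0
s2 (pos 2,3,6,7,10,11,14,15,18,19,22,23,26,27,30,31): 0⊕1⊕1⊕0⊕1⊕1⊕0⊕1⊕1⊕1⊕0⊕1⊕1⊕0⊕1⊕0 = 0
s4 (pos 4,5,6,7,12,13,14,15,20,21,22,23,28,29,30,31): 1⊕1⊕1⊕0⊕1⊕1⊕0⊕1⊕0⊕0⊕0⊕1⊕1⊕1⊕1⊕0 = 0
s8 (pos 8,9,10,11,12,13,14,15,24,25,26,27,28,29,30,31): 1⊕0⊕1⊕1⊕1⊕1⊕0⊕1⊕1⊕1⊕1⊕0⊕1⊕1⊕1⊕0 = 0
s16 (pos 16,17,18,19,20,21,22,23,24,25,26,27,28,29,30,31): 0⊕1⊕1⊕1⊕0⊕0⊕0⊕1⊕1⊕1⊕1⊕0⊕1⊕1⊕1⊕0 = 0
Syndrome s16…s1 = 00000 → no error.

00000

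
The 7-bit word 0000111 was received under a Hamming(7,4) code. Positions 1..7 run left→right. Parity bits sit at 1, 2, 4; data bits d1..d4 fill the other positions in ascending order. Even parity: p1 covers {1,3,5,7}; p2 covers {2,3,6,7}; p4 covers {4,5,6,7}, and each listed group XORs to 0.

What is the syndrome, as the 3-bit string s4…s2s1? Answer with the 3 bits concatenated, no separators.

100

s1 (pos 1,3,5,7): 0⊕0⊕1⊕1 = 0
s2 (pos 2,3,6,7): 0⊕0⊕1⊕1 = 0
s4 (pos 4,5,6,7): 0⊕1⊕1⊕1 = 1
Syndrome s4…s1 = 100 → error at position 4.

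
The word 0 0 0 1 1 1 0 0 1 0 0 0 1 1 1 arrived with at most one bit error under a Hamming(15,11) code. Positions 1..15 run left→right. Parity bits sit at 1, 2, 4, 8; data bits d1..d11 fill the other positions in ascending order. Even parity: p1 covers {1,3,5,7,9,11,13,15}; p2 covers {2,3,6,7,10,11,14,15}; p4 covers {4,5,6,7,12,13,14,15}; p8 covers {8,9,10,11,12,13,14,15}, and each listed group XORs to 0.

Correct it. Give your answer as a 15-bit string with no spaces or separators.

s1 (pos 1,3,5,7,9,11,13,15): 0⊕0⊕1⊕0⊕1⊕0⊕1⊕1 = 0
s2 (pos 2,3,6,7,10,11,14,15): 0⊕0⊕1⊕0⊕0⊕0⊕1⊕1 = 1
s4 (pos 4,5,6,7,12,13,14,15): 1⊕1⊕1⊕0⊕0⊕1⊕1⊕1 = 0
s8 (pos 8,9,10,11,12,13,14,15): 0⊕1⊕0⊕0⊕0⊕1⊕1⊕1 = 0
Syndrome s8…s1 = 0010 → error at position 2.
Flip position 2: 000111001000111 → 010111001000111

010111001000111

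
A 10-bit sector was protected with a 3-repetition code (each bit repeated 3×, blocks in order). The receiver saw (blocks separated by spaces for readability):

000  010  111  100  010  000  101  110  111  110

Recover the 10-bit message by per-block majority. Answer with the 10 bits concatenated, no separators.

0010001111

Block 1 (000): 0 ones → 0
Block 2 (010): 1 one → 0
Block 3 (111): 3 ones → 1
Block 4 (100): 1 one → 0
Block 5 (010): 1 one → 0
Block 6 (000): 0 ones → 0
Block 7 (101): 2 ones → 1
Block 8 (110): 2 ones → 1
Block 9 (111): 3 ones → 1
Block 10 (110): 2 ones → 1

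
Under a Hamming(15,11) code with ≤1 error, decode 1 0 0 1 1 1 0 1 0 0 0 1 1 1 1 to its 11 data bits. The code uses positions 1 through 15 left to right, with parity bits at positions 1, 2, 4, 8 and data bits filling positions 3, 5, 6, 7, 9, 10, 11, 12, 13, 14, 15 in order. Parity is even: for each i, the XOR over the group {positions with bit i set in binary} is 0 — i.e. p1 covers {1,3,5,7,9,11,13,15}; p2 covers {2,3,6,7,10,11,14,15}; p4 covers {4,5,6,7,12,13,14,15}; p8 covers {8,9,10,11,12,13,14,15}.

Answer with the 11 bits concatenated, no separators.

01100001101

s1 (pos 1,3,5,7,9,11,13,15): 1⊕0⊕1⊕0⊕0⊕0⊕1⊕1 = 0
s2 (pos 2,3,6,7,10,11,14,15): 0⊕0⊕1⊕0⊕0⊕0⊕1⊕1 = 1
s4 (pos 4,5,6,7,12,13,14,15): 1⊕1⊕1⊕0⊕1⊕1⊕1⊕1 = 1
s8 (pos 8,9,10,11,12,13,14,15): 1⊕0⊕0⊕0⊕1⊕1⊕1⊕1 = 1
Syndrome s8…s1 = 1110 → error at position 14.
Flip position 14: 100111010001111 → 100111010001101
Read data bits from positions 3,5,6,7,9,10,11,12,13,14,15: 01100001101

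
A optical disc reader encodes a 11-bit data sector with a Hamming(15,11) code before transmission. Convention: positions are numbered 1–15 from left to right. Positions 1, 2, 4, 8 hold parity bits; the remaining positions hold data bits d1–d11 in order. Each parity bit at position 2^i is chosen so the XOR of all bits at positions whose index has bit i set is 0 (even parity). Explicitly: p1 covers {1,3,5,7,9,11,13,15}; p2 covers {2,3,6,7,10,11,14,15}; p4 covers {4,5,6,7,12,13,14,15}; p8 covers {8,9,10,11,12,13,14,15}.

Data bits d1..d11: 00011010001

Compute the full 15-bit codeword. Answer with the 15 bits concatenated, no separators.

010000111010001

Place data at non-parity positions: p1 p2 0 p4 0 0 1 p8 1 0 1 0 0 0 1
p1 (pos 1,3,5,7,9,11,13,15): XOR of data positions = 0⊕0⊕1⊕1⊕1⊕0⊕1 = 0
p2 (pos 2,3,6,7,10,11,14,15): XOR of data positions = 0⊕0⊕1⊕0⊕1⊕0⊕1 = 1
p4 (pos 4,5,6,7,12,13,14,15): XOR of data positions = 0⊕0⊕1⊕0⊕0⊕0⊕1 = 0
p8 (pos 8,9,10,11,12,13,14,15): XOR of data positions = 1⊕0⊕1⊕0⊕0⊕0⊕1 = 1
Codeword: 010000111010001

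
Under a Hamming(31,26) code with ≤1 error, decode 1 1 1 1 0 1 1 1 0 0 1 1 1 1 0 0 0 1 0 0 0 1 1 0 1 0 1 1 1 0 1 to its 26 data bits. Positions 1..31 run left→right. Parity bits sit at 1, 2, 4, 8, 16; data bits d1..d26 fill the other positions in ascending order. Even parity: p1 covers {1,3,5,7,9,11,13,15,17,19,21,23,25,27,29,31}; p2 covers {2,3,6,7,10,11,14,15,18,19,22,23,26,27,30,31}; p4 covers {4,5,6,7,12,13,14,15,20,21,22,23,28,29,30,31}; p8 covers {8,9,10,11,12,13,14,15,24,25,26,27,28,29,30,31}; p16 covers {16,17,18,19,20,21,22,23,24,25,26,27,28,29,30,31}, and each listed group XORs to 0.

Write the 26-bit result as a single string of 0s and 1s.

s1 (pos 1,3,5,7,9,11,13,15,17,19,21,23,25,27,29,31): 1⊕1⊕0⊕1⊕0⊕1⊕1⊕0⊕0⊕0⊕0⊕1⊕1⊕1⊕1⊕1 = 0
s2 (pos 2,3,6,7,10,11,14,15,18,19,22,23,26,27,30,31): 1⊕1⊕1⊕1⊕0⊕1⊕1⊕0⊕1⊕0⊕1⊕1⊕0⊕1⊕0⊕1 = 1
s4 (pos 4,5,6,7,12,13,14,15,20,21,22,23,28,29,30,31): 1⊕0⊕1⊕1⊕1⊕1⊕1⊕0⊕0⊕0⊕1⊕1⊕1⊕1⊕0⊕1 = 1
s8 (pos 8,9,10,11,12,13,14,15,24,25,26,27,28,29,30,31): 1⊕0⊕0⊕1⊕1⊕1⊕1⊕0⊕0⊕1⊕0⊕1⊕1⊕1⊕0⊕1 = 0
s16 (pos 16,17,18,19,20,21,22,23,24,25,26,27,28,29,30,31): 0⊕0⊕1⊕0⊕0⊕0⊕1⊕1⊕0⊕1⊕0⊕1⊕1⊕1⊕0⊕1 = 0
Syndrome s16…s1 = 00110 → error at position 6.
Flip position 6: 1111011100111100010001101011101 → 1111001100111100010001101011101
Read data bits from positions 3,5,6,7,9,10,11,12,13,14,15,17,18,19,20,21,22,23,24,25,26,27,28,29,30,31: 10010011110010001101011101

10010011110010001101011101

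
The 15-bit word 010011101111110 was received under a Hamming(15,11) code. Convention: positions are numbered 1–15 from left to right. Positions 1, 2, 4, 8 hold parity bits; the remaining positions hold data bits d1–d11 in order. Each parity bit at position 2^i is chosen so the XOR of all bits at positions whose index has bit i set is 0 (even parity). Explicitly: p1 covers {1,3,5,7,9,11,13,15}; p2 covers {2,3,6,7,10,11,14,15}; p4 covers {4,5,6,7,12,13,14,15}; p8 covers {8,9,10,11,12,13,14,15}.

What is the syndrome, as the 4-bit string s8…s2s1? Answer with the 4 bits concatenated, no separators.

s1 (pos 1,3,5,7,9,11,13,15): 0⊕0⊕1⊕1⊕1⊕1⊕1⊕0 = 1
s2 (pos 2,3,6,7,10,11,14,15): 1⊕0⊕1⊕1⊕1⊕1⊕1⊕0 = 0
s4 (pos 4,5,6,7,12,13,14,15): 0⊕1⊕1⊕1⊕1⊕1⊕1⊕0 = 0
s8 (pos 8,9,10,11,12,13,14,15): 0⊕1⊕1⊕1⊕1⊕1⊕1⊕0 = 0
Syndrome s8…s1 = 0001 → error at position 1.

0001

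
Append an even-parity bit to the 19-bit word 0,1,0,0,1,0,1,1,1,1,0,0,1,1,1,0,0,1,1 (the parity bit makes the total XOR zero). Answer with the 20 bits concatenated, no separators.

01001011110011100111

XOR of the 19 data bits: 0⊕1⊕0⊕0⊕1⊕0⊕1⊕1⊕1⊕1⊕0⊕0⊕1⊕1⊕1⊕0⊕0⊕1⊕1 = 1
Parity bit = 1 (so all 20 bits XOR to 0).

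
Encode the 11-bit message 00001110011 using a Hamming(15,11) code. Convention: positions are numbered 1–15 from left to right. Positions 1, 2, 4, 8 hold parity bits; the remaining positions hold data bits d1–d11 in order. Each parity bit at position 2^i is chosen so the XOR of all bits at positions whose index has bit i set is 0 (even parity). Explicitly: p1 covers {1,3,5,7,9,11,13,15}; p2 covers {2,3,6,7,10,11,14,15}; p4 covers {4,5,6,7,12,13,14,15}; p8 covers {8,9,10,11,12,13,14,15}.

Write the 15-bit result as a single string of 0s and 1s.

100000011110011

Place data at non-parity positions: p1 p2 0 p4 0 0 0 p8 1 1 1 0 0 1 1
p1 (pos 1,3,5,7,9,11,13,15): XOR of data positions = 0⊕0⊕0⊕1⊕1⊕0⊕1 = 1
p2 (pos 2,3,6,7,10,11,14,15): XOR of data positions = 0⊕0⊕0⊕1⊕1⊕1⊕1 = 0
p4 (pos 4,5,6,7,12,13,14,15): XOR of data positions = 0⊕0⊕0⊕0⊕0⊕1⊕1 = 0
p8 (pos 8,9,10,11,12,13,14,15): XOR of data positions = 1⊕1⊕1⊕0⊕0⊕1⊕1 = 1
Codeword: 100000011110011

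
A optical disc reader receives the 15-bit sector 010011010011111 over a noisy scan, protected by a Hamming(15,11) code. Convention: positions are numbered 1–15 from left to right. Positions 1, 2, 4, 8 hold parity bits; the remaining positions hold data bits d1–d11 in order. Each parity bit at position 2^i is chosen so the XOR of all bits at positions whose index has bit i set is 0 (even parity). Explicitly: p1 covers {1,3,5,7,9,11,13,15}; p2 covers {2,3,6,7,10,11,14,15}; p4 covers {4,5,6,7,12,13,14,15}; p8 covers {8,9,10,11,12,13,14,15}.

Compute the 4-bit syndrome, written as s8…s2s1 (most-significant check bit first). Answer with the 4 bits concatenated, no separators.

0010

s1 (pos 1,3,5,7,9,11,13,15): 0⊕0⊕1⊕0⊕0⊕1⊕1⊕1 = 0
s2 (pos 2,3,6,7,10,11,14,15): 1⊕0⊕1⊕0⊕0⊕1⊕1⊕1 = 1
s4 (pos 4,5,6,7,12,13,14,15): 0⊕1⊕1⊕0⊕1⊕1⊕1⊕1 = 0
s8 (pos 8,9,10,11,12,13,14,15): 1⊕0⊕0⊕1⊕1⊕1⊕1⊕1 = 0
Syndrome s8…s1 = 0010 → error at position 2.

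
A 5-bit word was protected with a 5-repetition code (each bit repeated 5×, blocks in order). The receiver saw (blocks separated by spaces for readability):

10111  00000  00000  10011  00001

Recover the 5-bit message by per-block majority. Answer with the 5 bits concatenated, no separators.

10010

Block 1 (10111): 4 ones → 1
Block 2 (00000): 0 ones → 0
Block 3 (00000): 0 ones → 0
Block 4 (10011): 3 ones → 1
Block 5 (00001): 1 one → 0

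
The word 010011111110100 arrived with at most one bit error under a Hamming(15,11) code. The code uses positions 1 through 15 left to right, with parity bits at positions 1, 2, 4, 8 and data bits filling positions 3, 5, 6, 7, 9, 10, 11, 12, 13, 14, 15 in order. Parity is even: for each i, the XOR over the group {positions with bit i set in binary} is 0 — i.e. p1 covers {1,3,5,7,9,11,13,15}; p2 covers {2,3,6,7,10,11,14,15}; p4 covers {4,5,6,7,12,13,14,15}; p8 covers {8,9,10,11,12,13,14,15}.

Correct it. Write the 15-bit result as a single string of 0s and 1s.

s1 (pos 1,3,5,7,9,11,13,15): 0⊕0⊕1⊕1⊕1⊕1⊕1⊕0 = 1
s2 (pos 2,3,6,7,10,11,14,15): 1⊕0⊕1⊕1⊕1⊕1⊕0⊕0 = 1
s4 (pos 4,5,6,7,12,13,14,15): 0⊕1⊕1⊕1⊕0⊕1⊕0⊕0 = 0
s8 (pos 8,9,10,11,12,13,14,15): 1⊕1⊕1⊕1⊕0⊕1⊕0⊕0 = 1
Syndrome s8…s1 = 1011 → error at position 11.
Flip position 11: 010011111110100 → 010011111100100

010011111100100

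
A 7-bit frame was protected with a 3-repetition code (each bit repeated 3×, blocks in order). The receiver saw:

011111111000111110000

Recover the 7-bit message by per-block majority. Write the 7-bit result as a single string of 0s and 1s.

1110110

Block 1 (011): 2 ones → 1
Block 2 (111): 3 ones → 1
Block 3 (111): 3 ones → 1
Block 4 (000): 0 ones → 0
Block 5 (111): 3 ones → 1
Block 6 (110): 2 ones → 1
Block 7 (000): 0 ones → 0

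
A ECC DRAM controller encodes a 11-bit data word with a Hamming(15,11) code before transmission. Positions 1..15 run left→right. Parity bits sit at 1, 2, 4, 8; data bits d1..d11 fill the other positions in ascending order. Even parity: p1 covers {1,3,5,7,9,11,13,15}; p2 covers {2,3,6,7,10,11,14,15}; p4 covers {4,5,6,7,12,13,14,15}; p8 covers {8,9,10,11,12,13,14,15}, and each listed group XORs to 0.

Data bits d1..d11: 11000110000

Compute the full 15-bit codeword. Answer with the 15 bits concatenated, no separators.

Place data at non-parity positions: p1 p2 1 p4 1 0 0 p8 0 1 1 0 0 0 0
p1 (pos 1,3,5,7,9,11,13,15): XOR of data positions = 1⊕1⊕0⊕0⊕1⊕0⊕0 = 1
p2 (pos 2,3,6,7,10,11,14,15): XOR of data positions = 1⊕0⊕0⊕1⊕1⊕0⊕0 = 1
p4 (pos 4,5,6,7,12,13,14,15): XOR of data positions = 1⊕0⊕0⊕0⊕0⊕0⊕0 = 1
p8 (pos 8,9,10,11,12,13,14,15): XOR of data positions = 0⊕1⊕1⊕0⊕0⊕0⊕0 = 0
Codeword: 111110000110000

111110000110000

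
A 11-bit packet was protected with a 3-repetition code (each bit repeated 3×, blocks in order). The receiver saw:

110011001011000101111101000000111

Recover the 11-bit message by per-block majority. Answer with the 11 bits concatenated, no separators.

Block 1 (110): 2 ones → 1
Block 2 (011): 2 ones → 1
Block 3 (001): 1 one → 0
Block 4 (011): 2 ones → 1
Block 5 (000): 0 ones → 0
Block 6 (101): 2 ones → 1
Block 7 (111): 3 ones → 1
Block 8 (101): 2 ones → 1
Block 9 (000): 0 ones → 0
Block 10 (000): 0 ones → 0
Block 11 (111): 3 ones → 1

11010111001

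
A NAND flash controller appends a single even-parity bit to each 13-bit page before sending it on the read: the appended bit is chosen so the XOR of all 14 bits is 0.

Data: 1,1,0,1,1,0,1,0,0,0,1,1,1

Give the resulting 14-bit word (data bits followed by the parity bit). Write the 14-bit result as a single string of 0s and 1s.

XOR of the 13 data bits: 1⊕1⊕0⊕1⊕1⊕0⊕1⊕0⊕0⊕0⊕1⊕1⊕1 = 0
Parity bit = 0 (so all 14 bits XOR to 0).

11011010001110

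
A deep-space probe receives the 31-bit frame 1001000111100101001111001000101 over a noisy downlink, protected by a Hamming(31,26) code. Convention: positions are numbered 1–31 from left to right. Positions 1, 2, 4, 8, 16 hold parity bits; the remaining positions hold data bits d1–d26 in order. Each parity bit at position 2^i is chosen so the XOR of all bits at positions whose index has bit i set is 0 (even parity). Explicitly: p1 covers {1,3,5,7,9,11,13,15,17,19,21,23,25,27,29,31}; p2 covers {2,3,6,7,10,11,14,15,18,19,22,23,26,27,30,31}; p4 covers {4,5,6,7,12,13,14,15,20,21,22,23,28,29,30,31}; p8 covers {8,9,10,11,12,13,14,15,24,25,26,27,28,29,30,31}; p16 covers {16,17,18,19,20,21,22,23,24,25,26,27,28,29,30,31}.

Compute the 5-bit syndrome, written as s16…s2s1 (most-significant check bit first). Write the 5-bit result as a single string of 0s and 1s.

00100

s1 (pos 1,3,5,7,9,11,13,15,17,19,21,23,25,27,29,31): 1⊕0⊕0⊕0⊕1⊕1⊕0⊕0⊕0⊕1⊕1⊕0⊕1⊕0⊕1⊕1 = 0
s2 (pos 2,3,6,7,10,11,14,15,18,19,22,23,26,27,30,31): 0⊕0⊕0⊕0⊕1⊕1⊕1⊕0⊕0⊕1⊕1⊕0⊕0⊕0⊕0⊕1 = 0
s4 (pos 4,5,6,7,12,13,14,15,20,21,22,23,28,29,30,31): 1⊕0⊕0⊕0⊕0⊕0⊕1⊕0⊕1⊕1⊕1⊕0⊕0⊕1⊕0⊕1 = 1
s8 (pos 8,9,10,11,12,13,14,15,24,25,26,27,28,29,30,31): 1⊕1⊕1⊕1⊕0⊕0⊕1⊕0⊕0⊕1⊕0⊕0⊕0⊕1⊕0⊕1 = 0
s16 (pos 16,17,18,19,20,21,22,23,24,25,26,27,28,29,30,31): 1⊕0⊕0⊕1⊕1⊕1⊕1⊕0⊕0⊕1⊕0⊕0⊕0⊕1⊕0⊕1 = 0
Syndrome s16…s1 = 00100 → error at position 4.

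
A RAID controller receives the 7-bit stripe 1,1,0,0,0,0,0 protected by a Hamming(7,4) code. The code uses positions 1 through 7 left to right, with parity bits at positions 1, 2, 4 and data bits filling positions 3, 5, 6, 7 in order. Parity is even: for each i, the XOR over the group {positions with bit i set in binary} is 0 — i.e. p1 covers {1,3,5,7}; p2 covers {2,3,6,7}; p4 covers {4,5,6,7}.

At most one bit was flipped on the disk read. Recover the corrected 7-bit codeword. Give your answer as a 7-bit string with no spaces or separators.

s1 (pos 1,3,5,7): 1⊕0⊕0⊕0 = 1
s2 (pos 2,3,6,7): 1⊕0⊕0⊕0 = 1
s4 (pos 4,5,6,7): 0⊕0⊕0⊕0 = 0
Syndrome s4…s1 = 011 → error at position 3.
Flip position 3: 1100000 → 1110000

1110000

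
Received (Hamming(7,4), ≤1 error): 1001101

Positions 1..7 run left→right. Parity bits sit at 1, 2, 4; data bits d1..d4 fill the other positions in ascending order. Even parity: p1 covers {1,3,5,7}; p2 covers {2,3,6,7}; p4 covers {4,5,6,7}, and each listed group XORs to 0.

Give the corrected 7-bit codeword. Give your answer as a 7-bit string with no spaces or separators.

1001100

s1 (pos 1,3,5,7): 1⊕0⊕1⊕1 = 1
s2 (pos 2,3,6,7): 0⊕0⊕0⊕1 = 1
s4 (pos 4,5,6,7): 1⊕1⊕0⊕1 = 1
Syndrome s4…s1 = 111 → error at position 7.
Flip position 7: 1001101 → 1001100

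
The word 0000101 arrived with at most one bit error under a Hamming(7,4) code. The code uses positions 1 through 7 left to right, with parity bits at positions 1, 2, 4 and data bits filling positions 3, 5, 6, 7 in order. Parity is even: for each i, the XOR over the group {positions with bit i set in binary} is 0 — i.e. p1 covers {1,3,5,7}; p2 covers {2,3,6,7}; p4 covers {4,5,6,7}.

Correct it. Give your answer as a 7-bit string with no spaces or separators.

0100101

s1 (pos 1,3,5,7): 0⊕0⊕1⊕1 = 0
s2 (pos 2,3,6,7): 0⊕0⊕0⊕1 = 1
s4 (pos 4,5,6,7): 0⊕1⊕0⊕1 = 0
Syndrome s4…s1 = 010 → error at position 2.
Flip position 2: 0000101 → 0100101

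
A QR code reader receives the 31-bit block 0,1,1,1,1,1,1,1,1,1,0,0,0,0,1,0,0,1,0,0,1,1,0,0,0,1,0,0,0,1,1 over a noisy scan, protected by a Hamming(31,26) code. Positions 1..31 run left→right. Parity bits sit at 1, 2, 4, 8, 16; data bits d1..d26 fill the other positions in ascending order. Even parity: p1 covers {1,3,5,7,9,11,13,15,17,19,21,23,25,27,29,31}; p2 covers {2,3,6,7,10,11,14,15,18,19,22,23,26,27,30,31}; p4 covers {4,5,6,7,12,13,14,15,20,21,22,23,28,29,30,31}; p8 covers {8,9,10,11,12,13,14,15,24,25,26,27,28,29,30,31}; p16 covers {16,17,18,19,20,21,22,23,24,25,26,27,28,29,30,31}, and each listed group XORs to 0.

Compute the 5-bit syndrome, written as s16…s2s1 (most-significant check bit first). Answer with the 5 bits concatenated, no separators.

s1 (pos 1,3,5,7,9,11,13,15,17,19,21,23,25,27,29,31): 0⊕1⊕1⊕1⊕1⊕0⊕0⊕1⊕0⊕0⊕1⊕0⊕0⊕0⊕0⊕1 = 1
s2 (pos 2,3,6,7,10,11,14,15,18,19,22,23,26,27,30,31): 1⊕1⊕1⊕1⊕1⊕0⊕0⊕1⊕1⊕0⊕1⊕0⊕1⊕0⊕1⊕1 = 1
s4 (pos 4,5,6,7,12,13,14,15,20,21,22,23,28,29,30,31): 1⊕1⊕1⊕1⊕0⊕0⊕0⊕1⊕0⊕1⊕1⊕0⊕0⊕0⊕1⊕1 = 1
s8 (pos 8,9,10,11,12,13,14,15,24,25,26,27,28,29,30,31): 1⊕1⊕1⊕0⊕0⊕0⊕0⊕1⊕0⊕0⊕1⊕0⊕0⊕0⊕1⊕1 = 1
s16 (pos 16,17,18,19,20,21,22,23,24,25,26,27,28,29,30,31): 0⊕0⊕1⊕0⊕0⊕1⊕1⊕0⊕0⊕0⊕1⊕0⊕0⊕0⊕1⊕1 = 0
Syndrome s16…s1 = 01111 → error at position 15.

01111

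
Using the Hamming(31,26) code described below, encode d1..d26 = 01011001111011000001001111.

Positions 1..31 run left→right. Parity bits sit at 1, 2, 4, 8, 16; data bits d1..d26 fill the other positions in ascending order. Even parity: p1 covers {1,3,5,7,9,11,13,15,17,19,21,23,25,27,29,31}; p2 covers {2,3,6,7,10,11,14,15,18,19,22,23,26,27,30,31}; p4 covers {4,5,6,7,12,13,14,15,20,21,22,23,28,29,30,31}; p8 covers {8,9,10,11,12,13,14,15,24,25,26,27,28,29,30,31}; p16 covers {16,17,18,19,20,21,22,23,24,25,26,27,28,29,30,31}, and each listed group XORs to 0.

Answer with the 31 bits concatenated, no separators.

Place data at non-parity positions: p1 p2 0 p4 1 0 1 p8 1 0 0 1 1 1 1 p16 0 1 1 0 0 0 0 0 1 0 0 1 1 1 1
p1 (pos 1,3,5,7,9,11,13,15,17,19,21,23,25,27,29,31): XOR of data positions = 0⊕1⊕1⊕1⊕0⊕1⊕1⊕0⊕1⊕0⊕0⊕1⊕0⊕1⊕1 = 1
p2 (pos 2,3,6,7,10,11,14,15,18,19,22,23,26,27,30,31): XOR of data positions = 0⊕0⊕1⊕0⊕0⊕1⊕1⊕1⊕1⊕0⊕0⊕0⊕0⊕1⊕1 = 1
p4 (pos 4,5,6,7,12,13,14,15,20,21,22,23,28,29,30,31): XOR of data positions = 1⊕0⊕1⊕1⊕1⊕1⊕1⊕0⊕0⊕0⊕0⊕1⊕1⊕1⊕1 = 0
p8 (pos 8,9,10,11,12,13,14,15,24,25,26,27,28,29,30,31): XOR of data positions = 1⊕0⊕0⊕1⊕1⊕1⊕1⊕0⊕1⊕0⊕0⊕1⊕1⊕1⊕1 = 0
p16 (pos 16,17,18,19,20,21,22,23,24,25,26,27,28,29,30,31): XOR of data positions = 0⊕1⊕1⊕0⊕0⊕0⊕0⊕0⊕1⊕0⊕0⊕1⊕1⊕1⊕1 = 1
Codeword: 1100101010011111011000001001111

1100101010011111011000001001111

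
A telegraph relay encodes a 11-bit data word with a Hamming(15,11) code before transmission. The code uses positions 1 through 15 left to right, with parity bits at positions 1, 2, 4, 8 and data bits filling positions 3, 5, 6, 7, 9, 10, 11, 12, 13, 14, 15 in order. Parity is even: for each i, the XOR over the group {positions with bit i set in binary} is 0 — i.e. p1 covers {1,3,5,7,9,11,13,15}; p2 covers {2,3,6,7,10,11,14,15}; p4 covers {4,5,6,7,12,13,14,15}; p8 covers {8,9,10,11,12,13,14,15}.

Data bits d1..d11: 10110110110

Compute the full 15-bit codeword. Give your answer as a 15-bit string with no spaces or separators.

Place data at non-parity positions: p1 p2 1 p4 0 1 1 p8 0 1 1 0 1 1 0
p1 (pos 1,3,5,7,9,11,13,15): XOR of data positions = 1⊕0⊕1⊕0⊕1⊕1⊕0 = 0
p2 (pos 2,3,6,7,10,11,14,15): XOR of data positions = 1⊕1⊕1⊕1⊕1⊕1⊕0 = 0
p4 (pos 4,5,6,7,12,13,14,15): XOR of data positions = 0⊕1⊕1⊕0⊕1⊕1⊕0 = 0
p8 (pos 8,9,10,11,12,13,14,15): XOR of data positions = 0⊕1⊕1⊕0⊕1⊕1⊕0 = 0
Codeword: 001001100110110

001001100110110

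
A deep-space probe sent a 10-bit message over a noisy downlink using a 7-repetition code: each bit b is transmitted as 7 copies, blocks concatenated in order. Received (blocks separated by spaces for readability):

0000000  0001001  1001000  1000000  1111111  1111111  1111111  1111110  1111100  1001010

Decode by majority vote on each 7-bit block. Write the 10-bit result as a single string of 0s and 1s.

0000111110

Block 1 (0000000): 0 ones → 0
Block 2 (0001001): 2 ones → 0
Block 3 (1001000): 2 ones → 0
Block 4 (1000000): 1 one → 0
Block 5 (1111111): 7 ones → 1
Block 6 (1111111): 7 ones → 1
Block 7 (1111111): 7 ones → 1
Block 8 (1111110): 6 ones → 1
Block 9 (1111100): 5 ones → 1
Block 10 (1001010): 3 ones → 0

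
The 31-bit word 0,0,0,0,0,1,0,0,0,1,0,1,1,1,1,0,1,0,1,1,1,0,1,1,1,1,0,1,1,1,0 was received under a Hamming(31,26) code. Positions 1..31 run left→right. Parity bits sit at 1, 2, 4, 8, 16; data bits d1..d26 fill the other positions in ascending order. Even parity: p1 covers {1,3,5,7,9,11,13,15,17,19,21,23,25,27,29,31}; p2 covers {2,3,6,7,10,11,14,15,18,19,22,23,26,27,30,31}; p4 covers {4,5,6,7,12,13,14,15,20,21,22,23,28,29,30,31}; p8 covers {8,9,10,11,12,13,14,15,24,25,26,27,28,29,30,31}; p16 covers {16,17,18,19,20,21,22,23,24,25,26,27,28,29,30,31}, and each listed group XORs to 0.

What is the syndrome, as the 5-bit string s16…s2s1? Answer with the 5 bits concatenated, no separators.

11100

s1 (pos 1,3,5,7,9,11,13,15,17,19,21,23,25,27,29,31): 0⊕0⊕0⊕0⊕0⊕0⊕1⊕1⊕1⊕1⊕1⊕1⊕1⊕0⊕1⊕0 = 0
s2 (pos 2,3,6,7,10,11,14,15,18,19,22,23,26,27,30,31): 0⊕0⊕1⊕0⊕1⊕0⊕1⊕1⊕0⊕1⊕0⊕1⊕1⊕0⊕1⊕0 = 0
s4 (pos 4,5,6,7,12,13,14,15,20,21,22,23,28,29,30,31): 0⊕0⊕1⊕0⊕1⊕1⊕1⊕1⊕1⊕1⊕0⊕1⊕1⊕1⊕1⊕0 = 1
s8 (pos 8,9,10,11,12,13,14,15,24,25,26,27,28,29,30,31): 0⊕0⊕1⊕0⊕1⊕1⊕1⊕1⊕1⊕1⊕1⊕0⊕1⊕1⊕1⊕0 = 1
s16 (pos 16,17,18,19,20,21,22,23,24,25,26,27,28,29,30,31): 0⊕1⊕0⊕1⊕1⊕1⊕0⊕1⊕1⊕1⊕1⊕0⊕1⊕1⊕1⊕0 = 1
Syndrome s16…s1 = 11100 → error at position 28.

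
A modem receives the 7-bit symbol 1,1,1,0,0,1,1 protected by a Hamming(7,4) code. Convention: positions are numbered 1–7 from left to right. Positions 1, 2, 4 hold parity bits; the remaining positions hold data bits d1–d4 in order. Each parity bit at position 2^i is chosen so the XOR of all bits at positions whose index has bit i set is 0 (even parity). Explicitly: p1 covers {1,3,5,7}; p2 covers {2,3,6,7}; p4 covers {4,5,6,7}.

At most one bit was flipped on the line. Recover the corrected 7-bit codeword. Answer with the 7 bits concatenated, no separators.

s1 (pos 1,3,5,7): 1⊕1⊕0⊕1 = 1
s2 (pos 2,3,6,7): 1⊕1⊕1⊕1 = 0
s4 (pos 4,5,6,7): 0⊕0⊕1⊕1 = 0
Syndrome s4…s1 = 001 → error at position 1.
Flip position 1: 1110011 → 0110011

0110011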